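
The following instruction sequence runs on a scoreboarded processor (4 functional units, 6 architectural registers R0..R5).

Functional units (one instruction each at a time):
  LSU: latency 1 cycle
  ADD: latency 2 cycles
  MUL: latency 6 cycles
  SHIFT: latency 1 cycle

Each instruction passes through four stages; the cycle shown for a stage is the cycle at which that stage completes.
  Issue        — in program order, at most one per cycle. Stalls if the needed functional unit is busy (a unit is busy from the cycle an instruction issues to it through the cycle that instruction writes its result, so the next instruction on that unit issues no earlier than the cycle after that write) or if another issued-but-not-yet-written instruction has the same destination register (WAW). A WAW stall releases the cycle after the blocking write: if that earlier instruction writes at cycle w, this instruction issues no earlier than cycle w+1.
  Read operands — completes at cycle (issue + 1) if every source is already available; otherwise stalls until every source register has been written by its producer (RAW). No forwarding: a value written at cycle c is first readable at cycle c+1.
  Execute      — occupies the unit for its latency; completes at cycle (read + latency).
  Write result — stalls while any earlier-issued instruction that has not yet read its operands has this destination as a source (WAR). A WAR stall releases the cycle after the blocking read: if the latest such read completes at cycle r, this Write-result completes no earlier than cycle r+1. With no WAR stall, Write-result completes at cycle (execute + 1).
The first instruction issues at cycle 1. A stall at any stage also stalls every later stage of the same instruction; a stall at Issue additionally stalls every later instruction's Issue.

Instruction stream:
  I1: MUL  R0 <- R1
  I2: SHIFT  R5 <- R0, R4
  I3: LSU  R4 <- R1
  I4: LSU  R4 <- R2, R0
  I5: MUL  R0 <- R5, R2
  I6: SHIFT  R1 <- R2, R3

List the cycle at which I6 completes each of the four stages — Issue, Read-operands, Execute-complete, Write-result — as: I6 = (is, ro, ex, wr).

I1 -> (1, 2, 8, 9)
I2 -> (2, 10, 11, 12)  // RAW R0: wait I1 write@9
I3 -> (3, 4, 5, 11)  // WAR R4: wait I2 read@10
I4 -> (12, 13, 14, 15)  // struct: LSU busy until I3 writes@11
I5 -> (13, 14, 20, 21)
I6 -> (14, 15, 16, 17)

I6 = (14, 15, 16, 17)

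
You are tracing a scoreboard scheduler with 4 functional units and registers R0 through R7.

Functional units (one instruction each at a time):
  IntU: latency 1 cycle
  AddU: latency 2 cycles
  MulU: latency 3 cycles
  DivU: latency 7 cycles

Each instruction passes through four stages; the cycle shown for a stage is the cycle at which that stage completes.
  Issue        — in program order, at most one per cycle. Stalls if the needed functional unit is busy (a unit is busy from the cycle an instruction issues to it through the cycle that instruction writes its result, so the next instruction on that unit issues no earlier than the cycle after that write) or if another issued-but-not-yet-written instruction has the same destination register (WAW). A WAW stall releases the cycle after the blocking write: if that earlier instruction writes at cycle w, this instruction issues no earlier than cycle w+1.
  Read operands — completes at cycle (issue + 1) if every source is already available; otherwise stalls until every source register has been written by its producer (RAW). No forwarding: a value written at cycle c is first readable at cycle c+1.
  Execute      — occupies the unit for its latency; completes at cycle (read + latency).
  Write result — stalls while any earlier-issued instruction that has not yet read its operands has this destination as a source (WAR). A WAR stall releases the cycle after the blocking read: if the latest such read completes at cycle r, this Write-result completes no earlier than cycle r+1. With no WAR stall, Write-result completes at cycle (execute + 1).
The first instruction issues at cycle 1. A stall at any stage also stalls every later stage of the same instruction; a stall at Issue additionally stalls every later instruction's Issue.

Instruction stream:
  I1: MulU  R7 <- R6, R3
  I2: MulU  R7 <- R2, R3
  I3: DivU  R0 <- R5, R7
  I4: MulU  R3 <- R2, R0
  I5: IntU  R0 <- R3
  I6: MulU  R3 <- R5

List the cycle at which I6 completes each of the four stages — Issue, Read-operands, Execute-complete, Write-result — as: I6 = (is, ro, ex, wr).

cycle 1: I1→MulU
cycle 2: I1 RO
cycle 5: I1 EX
cycle 6: I1 WR R7
cycle 7: I2→MulU
cycle 8: I2 RO · I3→DivU
cycle 11: I2 EX
cycle 12: I2 WR R7
cycle 13: I3 RO · I4→MulU
cycle 20: I3 EX
cycle 21: I3 WR R0
cycle 22: I4 RO · I5→IntU
cycle 25: I4 EX
cycle 26: I4 WR R3
cycle 27: I5 RO · I6→MulU
cycle 28: I5 EX · I6 RO
cycle 29: I5 WR R0
cycle 31: I6 EX
cycle 32: I6 WR R3

I6 = (27, 28, 31, 32)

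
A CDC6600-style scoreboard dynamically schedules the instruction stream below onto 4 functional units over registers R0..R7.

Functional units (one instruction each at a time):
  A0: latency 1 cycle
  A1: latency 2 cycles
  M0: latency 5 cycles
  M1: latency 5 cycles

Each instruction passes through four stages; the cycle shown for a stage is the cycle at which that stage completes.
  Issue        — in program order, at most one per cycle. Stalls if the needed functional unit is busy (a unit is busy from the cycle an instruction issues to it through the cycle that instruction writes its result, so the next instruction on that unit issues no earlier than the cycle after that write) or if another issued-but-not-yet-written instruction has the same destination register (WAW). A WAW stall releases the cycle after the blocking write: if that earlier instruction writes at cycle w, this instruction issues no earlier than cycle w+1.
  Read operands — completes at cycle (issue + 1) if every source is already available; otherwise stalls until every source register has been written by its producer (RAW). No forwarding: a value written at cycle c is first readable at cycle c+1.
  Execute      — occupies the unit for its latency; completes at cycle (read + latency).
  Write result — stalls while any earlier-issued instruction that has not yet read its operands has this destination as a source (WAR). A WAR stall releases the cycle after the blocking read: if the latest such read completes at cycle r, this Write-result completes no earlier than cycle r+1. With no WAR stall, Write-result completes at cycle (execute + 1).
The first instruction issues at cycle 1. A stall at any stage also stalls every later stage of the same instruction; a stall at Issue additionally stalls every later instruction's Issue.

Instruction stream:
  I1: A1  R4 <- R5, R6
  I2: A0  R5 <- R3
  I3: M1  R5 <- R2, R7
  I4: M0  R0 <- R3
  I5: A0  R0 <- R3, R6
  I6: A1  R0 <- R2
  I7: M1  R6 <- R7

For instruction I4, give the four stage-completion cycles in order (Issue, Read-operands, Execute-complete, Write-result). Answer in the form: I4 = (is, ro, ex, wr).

t=1  I1→A1
t=2  I1 RO; I2→A0
t=3  I2 RO
t=4  I1 EX; I2 EX
t=5  I1 WR R4; I2 WR R5
t=6  I3→M1
t=7  I3 RO; I4→M0
t=8  I4 RO
t=12  I3 EX
t=13  I3 WR R5; I4 EX
t=14  I4 WR R0
t=15  I5→A0
t=16  I5 RO
t=17  I5 EX
t=18  I5 WR R0
t=19  I6→A1
t=20  I6 RO; I7→M1
t=21  I7 RO
t=22  I6 EX
t=23  I6 WR R0
t=26  I7 EX
t=27  I7 WR R6

I4 = (7, 8, 13, 14)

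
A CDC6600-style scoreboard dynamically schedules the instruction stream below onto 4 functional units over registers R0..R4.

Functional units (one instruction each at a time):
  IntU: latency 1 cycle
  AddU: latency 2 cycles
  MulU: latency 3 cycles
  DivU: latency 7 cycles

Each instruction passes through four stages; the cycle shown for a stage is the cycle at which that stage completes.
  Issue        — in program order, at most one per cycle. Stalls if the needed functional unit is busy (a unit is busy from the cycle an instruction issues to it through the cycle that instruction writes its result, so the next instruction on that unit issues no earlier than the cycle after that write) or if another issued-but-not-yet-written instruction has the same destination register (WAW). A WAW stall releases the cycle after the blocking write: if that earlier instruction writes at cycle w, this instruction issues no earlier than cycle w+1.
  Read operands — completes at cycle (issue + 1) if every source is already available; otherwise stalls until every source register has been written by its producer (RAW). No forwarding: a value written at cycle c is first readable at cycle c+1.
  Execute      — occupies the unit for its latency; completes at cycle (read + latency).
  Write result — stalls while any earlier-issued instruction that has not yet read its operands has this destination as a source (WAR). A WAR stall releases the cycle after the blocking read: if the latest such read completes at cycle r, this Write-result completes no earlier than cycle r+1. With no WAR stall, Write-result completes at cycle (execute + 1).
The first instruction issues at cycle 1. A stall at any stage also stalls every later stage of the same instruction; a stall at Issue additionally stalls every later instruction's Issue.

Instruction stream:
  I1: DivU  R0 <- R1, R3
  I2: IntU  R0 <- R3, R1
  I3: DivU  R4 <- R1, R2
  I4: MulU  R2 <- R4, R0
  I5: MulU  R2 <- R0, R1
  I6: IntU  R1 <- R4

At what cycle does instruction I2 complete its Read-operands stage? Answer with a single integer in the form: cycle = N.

1) issue 1, read 2, done 9, write 10
2) issue 11, read 12, done 13, write 14  <WAW R0: wait I1 write@10>
3) issue 12, read 13, done 20, write 21
4) issue 13, read 22, done 25, write 26  <RAW R4: wait I3 write@21>
5) issue 27, read 28, done 31, write 32  <struct: MulU busy until I4 writes@26>
6) issue 28, read 29, done 30, write 31

cycle = 12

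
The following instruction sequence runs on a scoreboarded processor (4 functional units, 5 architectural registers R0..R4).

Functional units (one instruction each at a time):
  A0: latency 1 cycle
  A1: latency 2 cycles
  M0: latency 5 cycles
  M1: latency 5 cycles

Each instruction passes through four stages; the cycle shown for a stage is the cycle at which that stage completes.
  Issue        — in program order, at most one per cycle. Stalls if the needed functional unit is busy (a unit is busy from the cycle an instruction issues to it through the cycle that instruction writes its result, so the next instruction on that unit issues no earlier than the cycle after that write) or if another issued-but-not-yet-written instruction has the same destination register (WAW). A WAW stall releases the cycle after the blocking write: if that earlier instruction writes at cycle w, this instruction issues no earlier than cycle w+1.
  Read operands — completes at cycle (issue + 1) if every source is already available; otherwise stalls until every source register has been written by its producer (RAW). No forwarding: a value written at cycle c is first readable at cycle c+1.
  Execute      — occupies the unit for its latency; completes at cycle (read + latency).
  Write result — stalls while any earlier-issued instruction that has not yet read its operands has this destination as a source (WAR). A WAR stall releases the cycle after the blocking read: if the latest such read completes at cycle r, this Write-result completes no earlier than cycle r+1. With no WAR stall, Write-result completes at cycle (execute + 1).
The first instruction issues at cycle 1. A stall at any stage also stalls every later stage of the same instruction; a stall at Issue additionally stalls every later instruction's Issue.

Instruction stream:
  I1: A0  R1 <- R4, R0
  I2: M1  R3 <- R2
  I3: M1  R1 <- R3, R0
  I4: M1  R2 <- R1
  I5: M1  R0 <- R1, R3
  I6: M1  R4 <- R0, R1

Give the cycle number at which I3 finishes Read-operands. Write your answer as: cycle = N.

cycle = 11

cycle 1: I1 issues→A0
cycle 2: I1 reads, I2 issues→M1
cycle 3: I1 exec-done, I2 reads
cycle 4: I1 writes R1
cycle 8: I2 exec-done
cycle 9: I2 writes R3
cycle 10: I3 issues→M1
cycle 11: I3 reads
cycle 16: I3 exec-done
cycle 17: I3 writes R1
cycle 18: I4 issues→M1
cycle 19: I4 reads
cycle 24: I4 exec-done
cycle 25: I4 writes R2
cycle 26: I5 issues→M1
cycle 27: I5 reads
cycle 32: I5 exec-done
cycle 33: I5 writes R0
cycle 34: I6 issues→M1
cycle 35: I6 reads
cycle 40: I6 exec-done
cycle 41: I6 writes R4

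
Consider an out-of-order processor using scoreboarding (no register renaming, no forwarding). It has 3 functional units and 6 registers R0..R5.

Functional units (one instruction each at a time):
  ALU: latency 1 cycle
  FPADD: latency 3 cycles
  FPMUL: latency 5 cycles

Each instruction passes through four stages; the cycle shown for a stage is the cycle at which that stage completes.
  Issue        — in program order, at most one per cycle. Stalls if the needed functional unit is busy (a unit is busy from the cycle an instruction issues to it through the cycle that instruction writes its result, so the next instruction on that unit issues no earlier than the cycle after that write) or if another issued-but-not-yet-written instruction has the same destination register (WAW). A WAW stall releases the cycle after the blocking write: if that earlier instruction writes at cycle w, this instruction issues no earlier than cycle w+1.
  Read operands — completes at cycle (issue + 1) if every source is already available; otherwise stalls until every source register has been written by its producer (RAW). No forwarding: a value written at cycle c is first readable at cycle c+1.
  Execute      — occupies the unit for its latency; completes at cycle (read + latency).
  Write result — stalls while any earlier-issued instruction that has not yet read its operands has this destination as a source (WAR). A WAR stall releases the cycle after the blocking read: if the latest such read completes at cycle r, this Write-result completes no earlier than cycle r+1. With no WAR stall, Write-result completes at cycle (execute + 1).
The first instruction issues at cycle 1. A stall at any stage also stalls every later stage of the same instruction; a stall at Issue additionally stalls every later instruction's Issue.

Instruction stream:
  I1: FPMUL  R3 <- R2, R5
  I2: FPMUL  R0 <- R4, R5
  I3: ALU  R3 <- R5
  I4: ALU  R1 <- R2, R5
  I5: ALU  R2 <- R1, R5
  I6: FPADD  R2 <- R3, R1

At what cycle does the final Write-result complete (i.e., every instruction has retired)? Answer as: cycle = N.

I1: IS=1 RO=2 EX=7 WR=8
I2: IS=9 RO=10 EX=15 WR=16  [struct: FPMUL busy until I1 writes@8]
I3: IS=10 RO=11 EX=12 WR=13
I4: IS=14 RO=15 EX=16 WR=17  [struct: ALU busy until I3 writes@13]
I5: IS=18 RO=19 EX=20 WR=21  [struct: ALU busy until I4 writes@17]
I6: IS=22 RO=23 EX=26 WR=27  [WAW R2: wait I5 write@21]

cycle = 27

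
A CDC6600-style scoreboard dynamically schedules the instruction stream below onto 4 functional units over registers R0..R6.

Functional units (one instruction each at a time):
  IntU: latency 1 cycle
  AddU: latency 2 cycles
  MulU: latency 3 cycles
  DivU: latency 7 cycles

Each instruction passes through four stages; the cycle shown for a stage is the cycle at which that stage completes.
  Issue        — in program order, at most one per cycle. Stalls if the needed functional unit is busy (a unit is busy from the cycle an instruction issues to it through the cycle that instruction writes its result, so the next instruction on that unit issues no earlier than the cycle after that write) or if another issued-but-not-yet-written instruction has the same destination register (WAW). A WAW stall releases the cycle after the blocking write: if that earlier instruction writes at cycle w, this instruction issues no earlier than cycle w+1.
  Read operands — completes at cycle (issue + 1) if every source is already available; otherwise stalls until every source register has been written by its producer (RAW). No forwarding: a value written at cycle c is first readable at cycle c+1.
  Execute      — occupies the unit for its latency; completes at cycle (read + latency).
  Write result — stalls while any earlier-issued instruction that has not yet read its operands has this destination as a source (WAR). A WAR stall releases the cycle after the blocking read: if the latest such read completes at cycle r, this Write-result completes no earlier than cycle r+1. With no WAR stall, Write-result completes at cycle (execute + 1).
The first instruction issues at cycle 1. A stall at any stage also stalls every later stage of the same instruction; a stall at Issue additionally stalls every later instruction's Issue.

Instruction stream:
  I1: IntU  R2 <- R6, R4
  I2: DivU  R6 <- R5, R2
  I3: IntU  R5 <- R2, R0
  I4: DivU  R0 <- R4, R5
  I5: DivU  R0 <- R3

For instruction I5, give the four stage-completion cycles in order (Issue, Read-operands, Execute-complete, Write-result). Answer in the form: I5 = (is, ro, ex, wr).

1) issue 1, read 2, done 3, write 4
2) issue 2, read 5, done 12, write 13  <RAW R2: wait I1 write@4>
3) issue 5, read 6, done 7, write 8  <struct: IntU busy until I1 writes@4>
4) issue 14, read 15, done 22, write 23  <struct: DivU busy until I2 writes@13>
5) issue 24, read 25, done 32, write 33  <struct: DivU busy until I4 writes@23>

I5 = (24, 25, 32, 33)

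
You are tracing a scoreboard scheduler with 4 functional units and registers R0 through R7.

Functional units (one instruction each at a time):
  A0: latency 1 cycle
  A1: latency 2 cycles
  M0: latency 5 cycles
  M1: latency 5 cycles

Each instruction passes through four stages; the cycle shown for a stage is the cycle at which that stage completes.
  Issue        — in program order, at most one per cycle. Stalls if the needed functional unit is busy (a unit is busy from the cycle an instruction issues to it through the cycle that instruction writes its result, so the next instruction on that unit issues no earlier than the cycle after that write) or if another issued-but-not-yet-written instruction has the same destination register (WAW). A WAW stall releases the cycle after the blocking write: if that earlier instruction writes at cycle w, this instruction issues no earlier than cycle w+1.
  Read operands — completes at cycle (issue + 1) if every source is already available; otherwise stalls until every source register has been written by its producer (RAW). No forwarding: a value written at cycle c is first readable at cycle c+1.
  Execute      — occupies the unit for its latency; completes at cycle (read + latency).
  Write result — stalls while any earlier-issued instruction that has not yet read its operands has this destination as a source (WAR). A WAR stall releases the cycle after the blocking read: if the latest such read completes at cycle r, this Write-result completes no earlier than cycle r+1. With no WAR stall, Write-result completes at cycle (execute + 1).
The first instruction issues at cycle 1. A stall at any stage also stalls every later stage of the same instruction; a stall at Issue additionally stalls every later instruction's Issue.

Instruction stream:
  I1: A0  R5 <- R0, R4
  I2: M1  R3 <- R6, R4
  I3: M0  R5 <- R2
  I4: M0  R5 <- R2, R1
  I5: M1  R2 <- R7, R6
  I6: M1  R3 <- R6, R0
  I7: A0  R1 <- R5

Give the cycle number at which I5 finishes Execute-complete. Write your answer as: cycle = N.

I1 -> (1, 2, 3, 4)
I2 -> (2, 3, 8, 9)
I3 -> (5, 6, 11, 12)  // WAW R5: wait I1 write@4
I4 -> (13, 14, 19, 20)  // struct: M0 busy until I3 writes@12
I5 -> (14, 15, 20, 21)
I6 -> (22, 23, 28, 29)  // struct: M1 busy until I5 writes@21
I7 -> (23, 24, 25, 26)

cycle = 20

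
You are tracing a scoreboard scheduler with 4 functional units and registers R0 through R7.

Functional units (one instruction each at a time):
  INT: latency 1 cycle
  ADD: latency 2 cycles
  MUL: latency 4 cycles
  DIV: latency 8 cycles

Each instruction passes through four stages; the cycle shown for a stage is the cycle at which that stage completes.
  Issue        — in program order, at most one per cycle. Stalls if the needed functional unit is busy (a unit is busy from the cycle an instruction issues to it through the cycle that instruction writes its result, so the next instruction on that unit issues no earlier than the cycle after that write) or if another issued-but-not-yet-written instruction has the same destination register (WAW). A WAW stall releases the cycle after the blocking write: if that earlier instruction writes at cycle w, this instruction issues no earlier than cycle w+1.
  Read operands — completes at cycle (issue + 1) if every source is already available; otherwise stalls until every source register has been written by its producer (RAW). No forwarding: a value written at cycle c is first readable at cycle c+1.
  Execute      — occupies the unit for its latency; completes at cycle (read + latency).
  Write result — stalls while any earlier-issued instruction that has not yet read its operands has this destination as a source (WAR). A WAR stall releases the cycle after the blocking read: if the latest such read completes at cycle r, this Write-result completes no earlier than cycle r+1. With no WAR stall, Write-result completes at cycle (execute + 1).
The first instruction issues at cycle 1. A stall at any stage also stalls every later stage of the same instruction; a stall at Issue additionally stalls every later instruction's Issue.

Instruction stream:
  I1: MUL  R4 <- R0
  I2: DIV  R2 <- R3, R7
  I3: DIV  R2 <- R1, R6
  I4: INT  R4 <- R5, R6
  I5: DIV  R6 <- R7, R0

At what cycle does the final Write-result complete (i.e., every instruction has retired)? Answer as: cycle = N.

c1: I1→MUL
c2: I1 RO; I2→DIV
c3: I2 RO
c6: I1 EX
c7: I1 WR R4
c11: I2 EX
c12: I2 WR R2
c13: I3→DIV
c14: I3 RO; I4→INT
c15: I4 RO
c16: I4 EX
c17: I4 WR R4
c22: I3 EX
c23: I3 WR R2
c24: I5→DIV
c25: I5 RO
c33: I5 EX
c34: I5 WR R6

cycle = 34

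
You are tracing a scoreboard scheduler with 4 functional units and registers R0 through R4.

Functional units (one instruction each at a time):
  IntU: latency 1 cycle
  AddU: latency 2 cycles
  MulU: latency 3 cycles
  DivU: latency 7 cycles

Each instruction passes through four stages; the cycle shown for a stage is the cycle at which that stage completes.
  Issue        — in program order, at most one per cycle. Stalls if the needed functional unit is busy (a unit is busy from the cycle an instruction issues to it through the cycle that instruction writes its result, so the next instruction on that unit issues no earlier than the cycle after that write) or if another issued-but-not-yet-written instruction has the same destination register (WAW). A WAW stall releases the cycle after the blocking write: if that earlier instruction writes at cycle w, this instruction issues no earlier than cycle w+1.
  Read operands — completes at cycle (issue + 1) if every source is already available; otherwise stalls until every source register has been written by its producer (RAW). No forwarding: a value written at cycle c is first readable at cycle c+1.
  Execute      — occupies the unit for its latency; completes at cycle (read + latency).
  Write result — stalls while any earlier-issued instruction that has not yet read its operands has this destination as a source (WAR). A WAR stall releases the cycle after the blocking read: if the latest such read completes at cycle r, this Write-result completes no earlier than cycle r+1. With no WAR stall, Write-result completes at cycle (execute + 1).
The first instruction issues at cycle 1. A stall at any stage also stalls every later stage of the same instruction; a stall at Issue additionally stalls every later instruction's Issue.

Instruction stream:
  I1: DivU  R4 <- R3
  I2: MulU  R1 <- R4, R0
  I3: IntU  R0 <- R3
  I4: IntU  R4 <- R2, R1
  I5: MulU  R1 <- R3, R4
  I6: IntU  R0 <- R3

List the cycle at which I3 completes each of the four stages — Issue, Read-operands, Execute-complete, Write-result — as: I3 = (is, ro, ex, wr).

I3 = (3, 4, 5, 12)

t=1  issue I1 (DivU)
t=2  I1 read-ops · issue I2 (MulU)
t=3  issue I3 (IntU)
t=4  I3 read-ops
t=5  I3 finished on IntU
t=9  I1 finished on DivU
t=10  I1→R4
t=11  I2 read-ops
t=12  I3→R0
t=13  issue I4 (IntU)
t=14  I2 finished on MulU
t=15  I2→R1
t=16  I4 read-ops · issue I5 (MulU)
t=17  I4 finished on IntU
t=18  I4→R4
t=19  I5 read-ops · issue I6 (IntU)
t=20  I6 read-ops
t=21  I6 finished on IntU
t=22  I5 finished on MulU · I6→R0
t=23  I5→R1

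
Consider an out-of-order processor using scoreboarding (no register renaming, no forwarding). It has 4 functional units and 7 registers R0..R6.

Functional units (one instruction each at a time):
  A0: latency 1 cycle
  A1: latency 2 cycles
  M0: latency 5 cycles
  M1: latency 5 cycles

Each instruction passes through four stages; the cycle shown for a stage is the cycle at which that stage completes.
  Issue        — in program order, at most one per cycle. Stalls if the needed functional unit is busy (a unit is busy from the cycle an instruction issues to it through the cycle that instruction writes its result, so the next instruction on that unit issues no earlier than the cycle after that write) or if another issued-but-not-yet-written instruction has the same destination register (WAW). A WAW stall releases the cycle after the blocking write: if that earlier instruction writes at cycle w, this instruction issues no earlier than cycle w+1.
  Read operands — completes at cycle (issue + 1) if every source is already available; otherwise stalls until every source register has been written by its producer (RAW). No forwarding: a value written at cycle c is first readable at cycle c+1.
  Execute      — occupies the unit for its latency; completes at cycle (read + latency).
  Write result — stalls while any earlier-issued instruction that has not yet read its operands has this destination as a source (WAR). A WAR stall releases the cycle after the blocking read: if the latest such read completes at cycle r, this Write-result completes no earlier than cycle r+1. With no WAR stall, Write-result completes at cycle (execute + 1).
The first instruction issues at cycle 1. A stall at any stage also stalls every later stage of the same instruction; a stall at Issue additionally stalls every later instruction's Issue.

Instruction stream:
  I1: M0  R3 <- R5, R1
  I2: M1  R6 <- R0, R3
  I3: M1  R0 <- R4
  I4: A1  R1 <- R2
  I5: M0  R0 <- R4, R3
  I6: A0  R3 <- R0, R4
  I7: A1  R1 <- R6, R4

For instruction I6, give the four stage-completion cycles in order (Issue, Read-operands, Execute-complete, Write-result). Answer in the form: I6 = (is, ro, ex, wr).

I1  is:1  ro:2  ex:7  wr:8
I2  is:2  ro:9  ex:14  wr:15  — RAW R3: wait I1 write@8
I3  is:16  ro:17  ex:22  wr:23  — struct: M1 busy until I2 writes@15
I4  is:17  ro:18  ex:20  wr:21
I5  is:24  ro:25  ex:30  wr:31  — WAW R0: wait I3 write@23
I6  is:25  ro:32  ex:33  wr:34  — RAW R0: wait I5 write@31
I7  is:26  ro:27  ex:29  wr:30

I6 = (25, 32, 33, 34)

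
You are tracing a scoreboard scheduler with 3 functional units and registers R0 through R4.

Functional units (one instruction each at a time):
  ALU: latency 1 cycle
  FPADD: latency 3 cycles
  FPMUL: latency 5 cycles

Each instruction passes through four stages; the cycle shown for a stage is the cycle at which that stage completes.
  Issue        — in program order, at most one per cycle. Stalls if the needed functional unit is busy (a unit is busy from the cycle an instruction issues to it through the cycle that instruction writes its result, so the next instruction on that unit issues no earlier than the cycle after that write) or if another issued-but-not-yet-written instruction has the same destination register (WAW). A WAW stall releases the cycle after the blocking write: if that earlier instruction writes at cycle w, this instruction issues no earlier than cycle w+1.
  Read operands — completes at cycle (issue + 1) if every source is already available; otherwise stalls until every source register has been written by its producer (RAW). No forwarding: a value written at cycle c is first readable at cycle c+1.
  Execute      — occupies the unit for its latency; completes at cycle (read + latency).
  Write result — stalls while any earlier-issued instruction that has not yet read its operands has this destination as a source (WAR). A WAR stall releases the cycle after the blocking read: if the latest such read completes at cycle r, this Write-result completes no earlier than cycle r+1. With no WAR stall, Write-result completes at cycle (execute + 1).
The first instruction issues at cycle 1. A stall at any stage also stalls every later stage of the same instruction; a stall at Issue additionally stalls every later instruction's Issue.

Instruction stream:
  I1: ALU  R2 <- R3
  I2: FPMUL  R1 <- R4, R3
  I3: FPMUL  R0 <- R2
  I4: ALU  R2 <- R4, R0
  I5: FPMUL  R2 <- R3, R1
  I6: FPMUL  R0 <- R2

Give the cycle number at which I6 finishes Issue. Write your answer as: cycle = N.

cycle 1: issue I1 (ALU)
cycle 2: I1 read-ops, issue I2 (FPMUL)
cycle 3: I1 finished on ALU, I2 read-ops
cycle 4: I1→R2
cycle 8: I2 finished on FPMUL
cycle 9: I2→R1
cycle 10: issue I3 (FPMUL)
cycle 11: I3 read-ops, issue I4 (ALU)
cycle 16: I3 finished on FPMUL
cycle 17: I3→R0
cycle 18: I4 read-ops
cycle 19: I4 finished on ALU
cycle 20: I4→R2
cycle 21: issue I5 (FPMUL)
cycle 22: I5 read-ops
cycle 27: I5 finished on FPMUL
cycle 28: I5→R2
cycle 29: issue I6 (FPMUL)
cycle 30: I6 read-ops
cycle 35: I6 finished on FPMUL
cycle 36: I6→R0

cycle = 29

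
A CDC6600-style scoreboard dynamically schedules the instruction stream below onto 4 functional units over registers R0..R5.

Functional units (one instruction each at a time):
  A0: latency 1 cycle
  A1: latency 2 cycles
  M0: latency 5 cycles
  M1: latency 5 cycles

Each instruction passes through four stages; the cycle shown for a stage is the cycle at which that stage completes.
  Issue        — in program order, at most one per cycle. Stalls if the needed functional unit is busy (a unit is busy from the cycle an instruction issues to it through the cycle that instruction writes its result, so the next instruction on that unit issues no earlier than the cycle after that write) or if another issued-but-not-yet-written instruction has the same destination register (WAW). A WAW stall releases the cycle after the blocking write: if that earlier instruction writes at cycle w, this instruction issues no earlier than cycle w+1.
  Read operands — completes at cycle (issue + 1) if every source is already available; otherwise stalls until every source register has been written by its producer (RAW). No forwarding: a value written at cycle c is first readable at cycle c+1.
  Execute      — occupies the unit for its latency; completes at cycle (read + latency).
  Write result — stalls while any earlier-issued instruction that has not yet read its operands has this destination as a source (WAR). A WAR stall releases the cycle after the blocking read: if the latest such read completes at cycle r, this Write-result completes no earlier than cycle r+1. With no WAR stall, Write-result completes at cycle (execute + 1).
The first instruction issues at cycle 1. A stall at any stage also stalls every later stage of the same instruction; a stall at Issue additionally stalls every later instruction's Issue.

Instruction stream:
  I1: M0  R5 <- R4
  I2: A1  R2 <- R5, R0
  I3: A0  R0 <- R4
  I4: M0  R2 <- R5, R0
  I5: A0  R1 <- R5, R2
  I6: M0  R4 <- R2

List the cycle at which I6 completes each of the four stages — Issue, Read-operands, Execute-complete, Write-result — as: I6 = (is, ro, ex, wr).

I1 -> (1, 2, 7, 8)
I2 -> (2, 9, 11, 12)  // RAW R5: wait I1 write@8
I3 -> (3, 4, 5, 10)  // WAR R0: wait I2 read@9
I4 -> (13, 14, 19, 20)  // WAW R2: wait I2 write@12
I5 -> (14, 21, 22, 23)  // RAW R2: wait I4 write@20
I6 -> (21, 22, 27, 28)  // struct: M0 busy until I4 writes@20

I6 = (21, 22, 27, 28)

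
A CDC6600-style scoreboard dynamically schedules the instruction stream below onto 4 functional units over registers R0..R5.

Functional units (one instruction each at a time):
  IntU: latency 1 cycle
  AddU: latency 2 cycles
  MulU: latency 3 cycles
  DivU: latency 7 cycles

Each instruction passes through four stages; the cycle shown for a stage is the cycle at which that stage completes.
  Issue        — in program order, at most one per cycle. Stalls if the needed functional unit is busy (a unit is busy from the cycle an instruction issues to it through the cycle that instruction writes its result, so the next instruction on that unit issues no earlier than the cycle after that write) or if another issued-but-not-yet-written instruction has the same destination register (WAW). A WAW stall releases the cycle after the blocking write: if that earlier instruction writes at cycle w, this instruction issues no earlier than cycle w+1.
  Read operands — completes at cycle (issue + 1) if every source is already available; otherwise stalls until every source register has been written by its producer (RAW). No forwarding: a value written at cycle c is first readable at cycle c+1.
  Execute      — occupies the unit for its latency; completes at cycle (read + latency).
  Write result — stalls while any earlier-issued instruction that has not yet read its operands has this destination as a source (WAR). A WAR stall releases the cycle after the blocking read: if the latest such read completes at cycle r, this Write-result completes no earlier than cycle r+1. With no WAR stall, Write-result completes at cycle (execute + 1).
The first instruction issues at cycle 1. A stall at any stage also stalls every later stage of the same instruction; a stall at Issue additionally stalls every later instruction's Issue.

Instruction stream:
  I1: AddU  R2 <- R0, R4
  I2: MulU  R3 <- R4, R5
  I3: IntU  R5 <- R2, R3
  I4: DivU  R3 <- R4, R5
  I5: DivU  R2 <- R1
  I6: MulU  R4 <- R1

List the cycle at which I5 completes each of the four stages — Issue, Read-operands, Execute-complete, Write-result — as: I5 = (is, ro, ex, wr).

[I1] 1/2/4/5
[I2] 2/3/6/7
[I3] 3/8/9/10  (RAW R3: wait I2 write@7)
[I4] 8/11/18/19  (WAW R3: wait I2 write@7; RAW R5: wait I3 write@10)
[I5] 20/21/28/29  (struct: DivU busy until I4 writes@19)
[I6] 21/22/25/26

I5 = (20, 21, 28, 29)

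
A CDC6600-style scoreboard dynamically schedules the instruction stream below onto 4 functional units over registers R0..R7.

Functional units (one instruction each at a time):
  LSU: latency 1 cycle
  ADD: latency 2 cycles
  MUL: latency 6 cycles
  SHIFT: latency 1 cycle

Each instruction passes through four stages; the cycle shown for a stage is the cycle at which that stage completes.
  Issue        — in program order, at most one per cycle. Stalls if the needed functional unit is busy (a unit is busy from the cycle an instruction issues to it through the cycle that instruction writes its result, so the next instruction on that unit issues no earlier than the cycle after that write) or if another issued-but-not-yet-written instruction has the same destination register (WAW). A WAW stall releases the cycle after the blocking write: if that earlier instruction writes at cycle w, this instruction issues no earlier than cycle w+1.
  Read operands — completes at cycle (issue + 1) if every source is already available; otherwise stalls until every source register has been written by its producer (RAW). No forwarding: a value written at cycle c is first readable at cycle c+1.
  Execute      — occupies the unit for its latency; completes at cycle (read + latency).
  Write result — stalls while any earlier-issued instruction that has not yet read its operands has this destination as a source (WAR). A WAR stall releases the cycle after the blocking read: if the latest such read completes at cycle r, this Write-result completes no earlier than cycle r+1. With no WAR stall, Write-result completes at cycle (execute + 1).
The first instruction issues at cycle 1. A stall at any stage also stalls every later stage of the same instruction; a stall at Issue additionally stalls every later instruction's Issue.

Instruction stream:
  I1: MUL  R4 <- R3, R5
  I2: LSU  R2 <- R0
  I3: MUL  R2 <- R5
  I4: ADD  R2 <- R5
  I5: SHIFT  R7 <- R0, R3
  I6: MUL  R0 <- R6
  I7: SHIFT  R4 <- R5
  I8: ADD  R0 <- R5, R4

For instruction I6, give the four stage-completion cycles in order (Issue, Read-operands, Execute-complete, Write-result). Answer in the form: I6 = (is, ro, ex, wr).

I6 = (21, 22, 28, 29)

I1: IS=1 RO=2 EX=8 WR=9
I2: IS=2 RO=3 EX=4 WR=5
I3: IS=10 RO=11 EX=17 WR=18  [struct: MUL busy until I1 writes@9]
I4: IS=19 RO=20 EX=22 WR=23  [WAW R2: wait I3 write@18]
I5: IS=20 RO=21 EX=22 WR=23
I6: IS=21 RO=22 EX=28 WR=29
I7: IS=24 RO=25 EX=26 WR=27  [struct: SHIFT busy until I5 writes@23]
I8: IS=30 RO=31 EX=33 WR=34  [WAW R0: wait I6 write@29]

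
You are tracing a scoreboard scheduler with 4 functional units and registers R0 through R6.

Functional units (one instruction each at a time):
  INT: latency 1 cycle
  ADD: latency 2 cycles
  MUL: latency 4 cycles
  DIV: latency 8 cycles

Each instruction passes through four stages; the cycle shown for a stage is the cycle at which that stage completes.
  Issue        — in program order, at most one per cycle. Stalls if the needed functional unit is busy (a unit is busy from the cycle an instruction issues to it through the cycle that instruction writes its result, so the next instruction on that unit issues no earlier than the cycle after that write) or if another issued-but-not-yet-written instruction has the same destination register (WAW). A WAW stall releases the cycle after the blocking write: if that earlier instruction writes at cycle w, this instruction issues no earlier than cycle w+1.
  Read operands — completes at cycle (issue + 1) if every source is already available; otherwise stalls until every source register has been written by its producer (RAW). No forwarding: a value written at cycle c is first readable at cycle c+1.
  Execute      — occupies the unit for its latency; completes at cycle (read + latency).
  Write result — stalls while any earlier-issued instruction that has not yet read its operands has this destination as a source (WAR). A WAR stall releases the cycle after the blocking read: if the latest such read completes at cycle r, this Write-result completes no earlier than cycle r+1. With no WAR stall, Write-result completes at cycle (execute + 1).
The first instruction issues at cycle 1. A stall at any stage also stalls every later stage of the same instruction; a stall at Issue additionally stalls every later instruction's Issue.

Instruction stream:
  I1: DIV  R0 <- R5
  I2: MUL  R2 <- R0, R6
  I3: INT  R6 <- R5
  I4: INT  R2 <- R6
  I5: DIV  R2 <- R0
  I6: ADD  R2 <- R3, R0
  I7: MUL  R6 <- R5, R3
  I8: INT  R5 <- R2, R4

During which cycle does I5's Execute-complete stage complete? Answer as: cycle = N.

cycle = 31

  I1 | 1 | 2 | 10 | 11
  I2 | 2 | 12 | 16 | 17   RAW R0: wait I1 write@11
  I3 | 3 | 4 | 5 | 13   WAR R6: wait I2 read@12
  I4 | 18 | 19 | 20 | 21   WAW R2: wait I2 write@17
  I5 | 22 | 23 | 31 | 32   WAW R2: wait I4 write@21
  I6 | 33 | 34 | 36 | 37   WAW R2: wait I5 write@32
  I7 | 34 | 35 | 39 | 40
  I8 | 35 | 38 | 39 | 40   RAW R2: wait I6 write@37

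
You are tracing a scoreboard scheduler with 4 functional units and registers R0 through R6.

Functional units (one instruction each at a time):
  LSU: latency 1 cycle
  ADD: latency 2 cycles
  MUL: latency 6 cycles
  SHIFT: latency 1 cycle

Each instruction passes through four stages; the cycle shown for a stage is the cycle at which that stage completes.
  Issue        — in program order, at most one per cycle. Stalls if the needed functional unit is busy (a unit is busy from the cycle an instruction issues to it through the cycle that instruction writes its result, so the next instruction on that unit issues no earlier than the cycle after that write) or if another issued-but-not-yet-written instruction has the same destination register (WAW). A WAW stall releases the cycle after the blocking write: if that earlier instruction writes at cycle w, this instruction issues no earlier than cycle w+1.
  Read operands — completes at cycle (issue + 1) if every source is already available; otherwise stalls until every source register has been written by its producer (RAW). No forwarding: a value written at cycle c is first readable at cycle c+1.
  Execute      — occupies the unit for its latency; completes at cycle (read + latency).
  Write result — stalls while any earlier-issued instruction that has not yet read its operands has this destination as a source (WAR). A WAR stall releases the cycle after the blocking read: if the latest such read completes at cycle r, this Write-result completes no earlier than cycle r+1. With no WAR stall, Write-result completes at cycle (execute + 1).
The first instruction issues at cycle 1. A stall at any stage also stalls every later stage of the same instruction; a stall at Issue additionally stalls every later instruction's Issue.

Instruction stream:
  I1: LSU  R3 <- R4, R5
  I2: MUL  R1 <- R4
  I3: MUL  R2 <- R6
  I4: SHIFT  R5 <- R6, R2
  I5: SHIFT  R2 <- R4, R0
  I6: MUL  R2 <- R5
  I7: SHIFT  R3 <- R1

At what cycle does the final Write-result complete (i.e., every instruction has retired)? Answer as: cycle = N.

cycle = 35

[I1] 1/2/3/4
[I2] 2/3/9/10
[I3] 11/12/18/19  (struct: MUL busy until I2 writes@10)
[I4] 12/20/21/22  (RAW R2: wait I3 write@19)
[I5] 23/24/25/26  (struct: SHIFT busy until I4 writes@22)
[I6] 27/28/34/35  (WAW R2: wait I5 write@26)
[I7] 28/29/30/31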